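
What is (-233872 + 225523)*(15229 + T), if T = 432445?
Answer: -3737630226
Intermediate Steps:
(-233872 + 225523)*(15229 + T) = (-233872 + 225523)*(15229 + 432445) = -8349*447674 = -3737630226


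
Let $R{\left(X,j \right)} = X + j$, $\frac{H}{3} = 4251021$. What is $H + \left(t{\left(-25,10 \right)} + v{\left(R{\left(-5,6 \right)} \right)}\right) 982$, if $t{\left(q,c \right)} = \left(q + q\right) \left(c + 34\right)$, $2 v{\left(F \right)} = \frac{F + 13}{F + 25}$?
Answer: $\frac{137708056}{13} \approx 1.0593 \cdot 10^{7}$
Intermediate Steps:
$H = 12753063$ ($H = 3 \cdot 4251021 = 12753063$)
$v{\left(F \right)} = \frac{13 + F}{2 \left(25 + F\right)}$ ($v{\left(F \right)} = \frac{\left(F + 13\right) \frac{1}{F + 25}}{2} = \frac{\left(13 + F\right) \frac{1}{25 + F}}{2} = \frac{\frac{1}{25 + F} \left(13 + F\right)}{2} = \frac{13 + F}{2 \left(25 + F\right)}$)
$t{\left(q,c \right)} = 2 q \left(34 + c\right)$
$H + \left(t{\left(-25,10 \right)} + v{\left(R{\left(-5,6 \right)} \right)}\right) 982 = 12753063 + \left(2 \left(-25\right) \left(34 + 10\right) + \frac{13 + \left(-5 + 6\right)}{2 \left(25 + \left(-5 + 6\right)\right)}\right) 982 = 12753063 + \left(2 \left(-25\right) 44 + \frac{13 + 1}{2 \left(25 + 1\right)}\right) 982 = 12753063 + \left(-2200 + \frac{1}{2} \cdot \frac{1}{26} \cdot 14\right) 982 = 12753063 + \left(-2200 + \frac{7}{26}\right) 982 = 12753063 - \frac{28081763}{13} = \frac{137708056}{13}$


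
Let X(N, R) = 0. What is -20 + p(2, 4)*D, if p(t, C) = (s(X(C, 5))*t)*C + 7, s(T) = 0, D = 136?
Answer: 932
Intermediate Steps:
p(t, C) = 7 (p(t, C) = (0*t)*C + 7 = 0*C + 7 = 0 + 7 = 7)
-20 + p(2, 4)*D = -20 + 7*136 = -20 + 952 = 932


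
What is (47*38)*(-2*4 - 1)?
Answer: -16074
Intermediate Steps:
(47*38)*(-2*4 - 1) = 1786*(-8 - 1) = 1786*(-9) = -16074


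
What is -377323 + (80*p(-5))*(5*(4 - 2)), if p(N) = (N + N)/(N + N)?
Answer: -376523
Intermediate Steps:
p(N) = 1 (p(N) = (2*N)/((2*N)) = (2*N)*(1/(2*N)) = 1)
-377323 + (80*p(-5))*(5*(4 - 2)) = -377323 + (80*1)*(5*(4 - 2)) = -377323 + 80*(5*2) = -377323 + 80*10 = -377323 + 800 = -376523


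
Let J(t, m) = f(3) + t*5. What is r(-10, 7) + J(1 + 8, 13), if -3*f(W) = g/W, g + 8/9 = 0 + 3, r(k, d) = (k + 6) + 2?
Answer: 3464/81 ≈ 42.765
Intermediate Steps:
r(k, d) = 8 + k (r(k, d) = (6 + k) + 2 = 8 + k)
g = 19/9 (g = -8/9 + (0 + 3) = -8/9 + 3 = 19/9 ≈ 2.1111)
f(W) = -19/(27*W)
J(t, m) = -19/81 + 5*t (J(t, m) = -19/27/3 + t*5 = -19/27*⅓ + 5*t = -19/81 + 5*t)
r(-10, 7) + J(1 + 8, 13) = (8 - 10) + (-19/81 + 5*(1 + 8)) = -2 + (-19/81 + 5*9) = -2 + (-19/81 + 45) = -2 + 3626/81 = 3464/81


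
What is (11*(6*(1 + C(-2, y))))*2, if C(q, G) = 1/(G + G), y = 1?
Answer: 198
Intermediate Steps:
C(q, G) = 1/(2*G)
(11*(6*(1 + C(-2, y))))*2 = (11*(6*(1 + (½)/1)))*2 = (11*(6*(1 + (½)*1)))*2 = (11*(6*(1 + ½)))*2 = (11*(6*(3/2)))*2 = (11*9)*2 = 99*2 = 198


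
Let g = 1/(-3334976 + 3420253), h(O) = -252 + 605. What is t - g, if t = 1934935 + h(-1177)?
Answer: 165035554775/85277 ≈ 1.9353e+6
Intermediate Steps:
h(O) = 353
g = 1/85277 ≈ 1.1726e-5
t = 1935288 (t = 1934935 + 353 = 1935288)
t - g = 1935288 - 1*1/85277 = 1935288 - 1/85277 = 165035554775/85277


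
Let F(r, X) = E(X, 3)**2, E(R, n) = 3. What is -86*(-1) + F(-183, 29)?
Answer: 95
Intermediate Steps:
F(r, X) = 9 (F(r, X) = 3**2 = 9)
-86*(-1) + F(-183, 29) = -86*(-1) + 9 = 86 + 9 = 95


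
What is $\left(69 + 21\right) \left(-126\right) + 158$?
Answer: $-11182$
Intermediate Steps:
$\left(69 + 21\right) \left(-126\right) + 158 = 90 \left(-126\right) + 158 = -11340 + 158 = -11182$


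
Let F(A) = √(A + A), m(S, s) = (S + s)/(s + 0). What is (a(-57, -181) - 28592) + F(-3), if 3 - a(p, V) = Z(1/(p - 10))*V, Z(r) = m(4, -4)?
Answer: -28589 + I*√6 ≈ -28589.0 + 2.4495*I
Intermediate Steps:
m(S, s) = (S + s)/s
Z(r) = 0 (Z(r) = (4 - 4)/(-4) = -¼*0 = 0)
F(A) = √2*√A (F(A) = √(2*A) = √2*√A)
a(p, V) = 3 (a(p, V) = 3 - 0*V = 3 - 1*0 = 3 + 0 = 3)
(a(-57, -181) - 28592) + F(-3) = (3 - 28592) + √2*√(-3) = -28589 + √2*(I*√3) = -28589 + I*√6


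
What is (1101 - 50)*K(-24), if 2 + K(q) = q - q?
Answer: -2102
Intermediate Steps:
K(q) = -2 (K(q) = -2 + (q - q) = -2 + 0 = -2)
(1101 - 50)*K(-24) = (1101 - 50)*(-2) = 1051*(-2) = -2102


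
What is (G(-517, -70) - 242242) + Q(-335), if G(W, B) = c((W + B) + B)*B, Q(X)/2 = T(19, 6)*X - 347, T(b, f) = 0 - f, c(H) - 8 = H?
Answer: -193486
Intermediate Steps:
c(H) = 8 + H
T(b, f) = -f
Q(X) = -694 - 12*X (Q(X) = 2*((-1*6)*X - 347) = 2*(-6*X - 347) = 2*(-347 - 6*X) = -694 - 12*X)
G(W, B) = B*(8 + W + 2*B) (G(W, B) = (8 + ((W + B) + B))*B = (8 + ((B + W) + B))*B = (8 + (W + 2*B))*B = (8 + W + 2*B)*B = B*(8 + W + 2*B))
(G(-517, -70) - 242242) + Q(-335) = (-70*(8 - 517 + 2*(-70)) - 242242) + (-694 - 12*(-335)) = (-70*(8 - 517 - 140) - 242242) + (-694 + 4020) = (-70*(-649) - 242242) + 3326 = (45430 - 242242) + 3326 = -196812 + 3326 = -193486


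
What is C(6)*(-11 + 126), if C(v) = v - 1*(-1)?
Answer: 805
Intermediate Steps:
C(v) = 1 + v (C(v) = v + 1 = 1 + v)
C(6)*(-11 + 126) = (1 + 6)*(-11 + 126) = 7*115 = 805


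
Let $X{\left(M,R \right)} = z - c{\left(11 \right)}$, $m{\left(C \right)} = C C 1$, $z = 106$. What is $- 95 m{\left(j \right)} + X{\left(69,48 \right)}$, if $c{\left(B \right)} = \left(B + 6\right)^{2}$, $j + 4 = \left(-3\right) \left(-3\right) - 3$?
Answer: $-563$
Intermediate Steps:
$j = 2$ ($j = -4 - -6 = -4 + \left(9 - 3\right) = -4 + 6 = 2$)
$c{\left(B \right)} = \left(6 + B\right)^{2}$
$m{\left(C \right)} = C^{2}$ ($m{\left(C \right)} = C^{2} \cdot 1 = C^{2}$)
$X{\left(M,R \right)} = -183$ ($X{\left(M,R \right)} = 106 - \left(6 + 11\right)^{2} = 106 - 17^{2} = 106 - 289 = -183$)
$- 95 m{\left(j \right)} + X{\left(69,48 \right)} = - 95 \cdot 2^{2} - 183 = \left(-95\right) 4 - 183 = -380 - 183 = -563$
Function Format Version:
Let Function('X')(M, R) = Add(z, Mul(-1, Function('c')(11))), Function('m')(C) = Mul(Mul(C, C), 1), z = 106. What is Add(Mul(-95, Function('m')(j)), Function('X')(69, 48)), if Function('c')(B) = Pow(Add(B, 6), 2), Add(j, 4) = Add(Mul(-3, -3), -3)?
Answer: -563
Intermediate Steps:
j = 2 (j = Add(-4, Add(Mul(-3, -3), -3)) = Add(-4, Add(9, -3)) = Add(-4, 6) = 2)
Function('c')(B) = Pow(Add(6, B), 2)
Function('m')(C) = Pow(C, 2) (Function('m')(C) = Mul(Pow(C, 2), 1) = Pow(C, 2))
Function('X')(M, R) = -183 (Function('X')(M, R) = Add(106, Mul(-1, Pow(Add(6, 11), 2))) = Add(106, Mul(-1, Pow(17, 2))) = Add(106, Mul(-1, 289)) = Add(106, -289) = -183)
Add(Mul(-95, Function('m')(j)), Function('X')(69, 48)) = Add(Mul(-95, Pow(2, 2)), -183) = Add(Mul(-95, 4), -183) = Add(-380, -183) = -563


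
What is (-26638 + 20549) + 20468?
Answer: 14379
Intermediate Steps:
(-26638 + 20549) + 20468 = -6089 + 20468 = 14379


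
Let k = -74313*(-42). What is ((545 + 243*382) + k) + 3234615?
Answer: 6449132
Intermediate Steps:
k = 3121146
((545 + 243*382) + k) + 3234615 = ((545 + 243*382) + 3121146) + 3234615 = ((545 + 92826) + 3121146) + 3234615 = (93371 + 3121146) + 3234615 = 3214517 + 3234615 = 6449132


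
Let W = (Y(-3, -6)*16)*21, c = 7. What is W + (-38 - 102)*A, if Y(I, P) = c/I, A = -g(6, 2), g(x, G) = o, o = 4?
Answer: -224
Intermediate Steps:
g(x, G) = 4
A = -4 (A = -1*4 = -4)
Y(I, P) = 7/I
W = -784 (W = ((7/(-3))*16)*21 = ((7*(-⅓))*16)*21 = -7/3*16*21 = -112/3*21 = -784)
W + (-38 - 102)*A = -784 + (-38 - 102)*(-4) = -784 - 140*(-4) = -784 + 560 = -224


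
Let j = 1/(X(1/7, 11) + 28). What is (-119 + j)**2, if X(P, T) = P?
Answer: 549246096/38809 ≈ 14153.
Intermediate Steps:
j = 7/197 (j = 1/(1/7 + 28) = 1/(197/7) = 7/197 ≈ 0.035533)
(-119 + j)**2 = (-119 + 7/197)**2 = (-23436/197)**2 = 549246096/38809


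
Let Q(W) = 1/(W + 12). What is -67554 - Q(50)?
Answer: -4188349/62 ≈ -67554.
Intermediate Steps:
Q(W) = 1/(12 + W)
-67554 - Q(50) = -67554 - 1/(12 + 50) = -67554 - 1/62 = -4188349/62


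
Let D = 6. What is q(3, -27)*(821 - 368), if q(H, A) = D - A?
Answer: 14949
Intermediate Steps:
q(H, A) = 6 - A
q(3, -27)*(821 - 368) = (6 - 1*(-27))*(821 - 368) = (6 + 27)*453 = 33*453 = 14949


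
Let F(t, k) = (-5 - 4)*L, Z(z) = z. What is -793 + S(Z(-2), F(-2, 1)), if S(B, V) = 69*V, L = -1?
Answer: -172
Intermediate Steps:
F(t, k) = 9 (F(t, k) = (-5 - 4)*(-1) = -9*(-1) = 9)
-793 + S(Z(-2), F(-2, 1)) = -793 + 69*9 = -793 + 621 = -172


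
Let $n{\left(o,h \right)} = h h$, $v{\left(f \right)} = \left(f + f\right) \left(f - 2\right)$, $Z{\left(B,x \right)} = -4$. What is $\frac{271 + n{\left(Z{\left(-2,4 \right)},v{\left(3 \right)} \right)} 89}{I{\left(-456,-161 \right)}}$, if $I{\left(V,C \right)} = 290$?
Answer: $\frac{695}{58} \approx 11.983$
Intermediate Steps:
$v{\left(f \right)} = 2 f \left(-2 + f\right)$
$n{\left(o,h \right)} = h^{2}$
$\frac{271 + n{\left(Z{\left(-2,4 \right)},v{\left(3 \right)} \right)} 89}{I{\left(-456,-161 \right)}} = \frac{271 + \left(2 \cdot 3 \left(-2 + 3\right)\right)^{2} \cdot 89}{290} = \left(271 + \left(2 \cdot 3 \cdot 1\right)^{2} \cdot 89\right) \frac{1}{290} = \left(271 + 6^{2} \cdot 89\right) \frac{1}{290} = \left(271 + 36 \cdot 89\right) \frac{1}{290} = \left(271 + 3204\right) \frac{1}{290} = 3475 \cdot \frac{1}{290} = \frac{695}{58}$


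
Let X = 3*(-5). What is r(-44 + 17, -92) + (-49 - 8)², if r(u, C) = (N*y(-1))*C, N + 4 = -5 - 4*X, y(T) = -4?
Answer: 22017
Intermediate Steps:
X = -15
N = 51 (N = -4 + (-5 - 4*(-15)) = -4 + (-5 + 60) = -4 + 55 = 51)
r(u, C) = -204*C (r(u, C) = (51*(-4))*C = -204*C)
r(-44 + 17, -92) + (-49 - 8)² = -204*(-92) + (-49 - 8)² = 18768 + (-57)² = 18768 + 3249 = 22017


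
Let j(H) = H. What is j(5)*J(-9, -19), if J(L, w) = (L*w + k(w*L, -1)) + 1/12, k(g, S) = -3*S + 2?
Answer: 10565/12 ≈ 880.42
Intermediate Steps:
k(g, S) = 2 - 3*S
J(L, w) = 61/12 + L*w (J(L, w) = (L*w + (2 - 3*(-1))) + 1/12 = (L*w + (2 + 3)) + 1/12 = (L*w + 5) + 1/12 = (5 + L*w) + 1/12 = 61/12 + L*w)
j(5)*J(-9, -19) = 5*(61/12 - 9*(-19)) = 5*(61/12 + 171) = 5*(2113/12) = 10565/12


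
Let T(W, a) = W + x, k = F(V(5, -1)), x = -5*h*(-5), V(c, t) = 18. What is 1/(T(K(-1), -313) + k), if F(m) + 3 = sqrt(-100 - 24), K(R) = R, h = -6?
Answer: -77/11920 - I*sqrt(31)/11920 ≈ -0.0064597 - 0.00046709*I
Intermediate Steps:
F(m) = -3 + 2*I*sqrt(31) (F(m) = -3 + sqrt(-100 - 24) = -3 + sqrt(-124) = -3 + 2*I*sqrt(31))
x = -150 (x = -5*(-6)*(-5) = 30*(-5) = -150)
k = -3 + 2*I*sqrt(31) ≈ -3.0 + 11.136*I
T(W, a) = -150 + W (T(W, a) = W - 150 = -150 + W)
1/(T(K(-1), -313) + k) = 1/((-150 - 1) + (-3 + 2*I*sqrt(31))) = 1/(-151 + (-3 + 2*I*sqrt(31))) = 1/(-154 + 2*I*sqrt(31))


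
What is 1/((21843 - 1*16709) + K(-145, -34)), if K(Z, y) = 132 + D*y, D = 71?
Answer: 1/2852 ≈ 0.00035063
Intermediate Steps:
K(Z, y) = 132 + 71*y
1/((21843 - 1*16709) + K(-145, -34)) = 1/((21843 - 1*16709) + (132 + 71*(-34))) = 1/((21843 - 16709) + (132 - 2414)) = 1/(5134 - 2282) = 1/2852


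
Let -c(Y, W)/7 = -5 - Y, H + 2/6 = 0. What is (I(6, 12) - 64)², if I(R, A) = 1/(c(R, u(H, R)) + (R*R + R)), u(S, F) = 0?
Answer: 57988225/14161 ≈ 4094.9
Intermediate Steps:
H = -⅓ (H = -⅓ + 0 = -⅓ ≈ -0.33333)
c(Y, W) = 35 + 7*Y (c(Y, W) = -7*(-5 - Y) = 35 + 7*Y)
I(R, A) = 1/(35 + R² + 8*R) (I(R, A) = 1/((35 + 7*R) + (R*R + R)) = 1/((35 + 7*R) + (R² + R)) = 1/((35 + 7*R) + (R + R²)) = 1/(35 + R² + 8*R))
(I(6, 12) - 64)² = (1/(35 + 6² + 8*6) - 64)² = (1/(35 + 36 + 48) - 64)² = (1/119 - 64)² = (-7615/119)² = 57988225/14161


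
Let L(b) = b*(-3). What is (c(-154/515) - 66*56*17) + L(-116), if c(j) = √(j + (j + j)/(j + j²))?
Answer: -62484 + 2*√61137710/9785 ≈ -62482.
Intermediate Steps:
L(b) = -3*b
c(j) = √(j + 2*j/(j + j²)) (c(j) = √(j + (2*j)/(j + j²)) = √(j + 2*j/(j + j²)))
(c(-154/515) - 66*56*17) + L(-116) = (√((2 + (-154/515)*(1 - 154/515))/(1 - 154/515)) - 66*56*17) - 3*(-116) = (√((2 + (-154*1/515)*(1 - 154*1/515))/(1 - 154*1/515)) - 3696*17) + 348 = (√((2 - 154*(1 - 154/515)/515)/(1 - 154/515)) - 62832) + 348 = (√((2 - 154/515*361/515)/(361/515)) - 62832) + 348 = (√(515*(2 - 55594/265225)/361) - 62832) + 348 = (√((515/361)*(474856/265225)) - 62832) + 348 = (√(474856/185915) - 62832) + 348 = (2*√61137710/9785 - 62832) + 348 = (-62832 + 2*√61137710/9785) + 348 = -62484 + 2*√61137710/9785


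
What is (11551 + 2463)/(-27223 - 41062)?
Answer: -2002/9755 ≈ -0.20523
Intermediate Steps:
(11551 + 2463)/(-27223 - 41062) = 14014/(-68285) = 14014*(-1/68285) = -2002/9755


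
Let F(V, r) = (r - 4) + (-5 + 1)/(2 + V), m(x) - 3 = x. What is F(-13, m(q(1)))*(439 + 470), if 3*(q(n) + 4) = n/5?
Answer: -228462/55 ≈ -4153.9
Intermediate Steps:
q(n) = -4 + n/15 (q(n) = -4 + (n/5)/3 = -4 + n/15)
m(x) = 3 + x
F(V, r) = -4 + r - 4/(2 + V) (F(V, r) = (-4 + r) - 4/(2 + V) = -4 + r - 4/(2 + V))
F(-13, m(q(1)))*(439 + 470) = ((-12 - 4*(-13) + 2*(3 + (-4 + (1/15)*1)) - 13*(3 + (-4 + (1/15)*1)))/(2 - 13))*(439 + 470) = ((-12 + 52 + 2*(3 + (-4 + 1/15)) - 13*(3 + (-4 + 1/15)))/(-11))*909 = -(-12 + 52 + 2*(3 - 59/15) - 13*(3 - 59/15))/11*909 = -(-12 + 52 + 2*(-14/15) - 13*(-14/15))/11*909 = -(-12 + 52 - 28/15 + 182/15)/11*909 = -1/11*754/15*909 = -754/165*909 = -228462/55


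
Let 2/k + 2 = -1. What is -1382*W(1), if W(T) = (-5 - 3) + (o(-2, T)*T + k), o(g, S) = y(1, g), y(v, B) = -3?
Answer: 48370/3 ≈ 16123.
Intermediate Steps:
k = -⅔ (k = 2/(-2 - 1) = 2/(-3) = 2*(-⅓) = -⅔ ≈ -0.66667)
o(g, S) = -3
W(T) = -26/3 - 3*T (W(T) = (-5 - 3) + (-3*T - ⅔) = -8 + (-⅔ - 3*T) = -26/3 - 3*T)
-1382*W(1) = -1382*(-26/3 - 3*1) = -1382*(-26/3 - 3) = -1382*(-35/3) = 48370/3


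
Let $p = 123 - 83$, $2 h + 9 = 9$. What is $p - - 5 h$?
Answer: $40$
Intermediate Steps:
$h = 0$ ($h = - \frac{9}{2} + \frac{1}{2} \cdot 9 = - \frac{9}{2} + \frac{9}{2} = 0$)
$p = 40$
$p - - 5 h = 40 - \left(-5\right) 0 = 40 - 0 = 40 + 0 = 40$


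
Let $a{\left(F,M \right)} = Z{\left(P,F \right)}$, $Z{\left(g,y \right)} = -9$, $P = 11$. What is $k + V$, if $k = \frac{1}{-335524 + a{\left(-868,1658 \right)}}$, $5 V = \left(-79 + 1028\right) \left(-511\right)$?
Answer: $- \frac{162713037492}{1677665} \approx -96988.0$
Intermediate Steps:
$V = - \frac{484939}{5}$ ($V = \frac{\left(-79 + 1028\right) \left(-511\right)}{5} = \frac{949 \left(-511\right)}{5} = \frac{1}{5} \left(-484939\right) = - \frac{484939}{5} \approx -96988.0$)
$a{\left(F,M \right)} = -9$
$k = - \frac{1}{335533}$ ($k = \frac{1}{-335524 - 9} = \frac{1}{-335533} = - \frac{1}{335533} \approx -2.9803 \cdot 10^{-6}$)
$k + V = - \frac{1}{335533} - \frac{484939}{5} = - \frac{162713037492}{1677665}$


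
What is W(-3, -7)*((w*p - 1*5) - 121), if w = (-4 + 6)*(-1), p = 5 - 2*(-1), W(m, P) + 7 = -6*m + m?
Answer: -1120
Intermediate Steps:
W(m, P) = -7 - 5*m (W(m, P) = -7 + (-6*m + m) = -7 - 5*m)
p = 7 (p = 5 + 2 = 7)
w = -2 (w = 2*(-1) = -2)
W(-3, -7)*((w*p - 1*5) - 121) = (-7 - 5*(-3))*((-2*7 - 1*5) - 121) = (-7 + 15)*((-14 - 5) - 121) = 8*(-19 - 121) = 8*(-140) = -1120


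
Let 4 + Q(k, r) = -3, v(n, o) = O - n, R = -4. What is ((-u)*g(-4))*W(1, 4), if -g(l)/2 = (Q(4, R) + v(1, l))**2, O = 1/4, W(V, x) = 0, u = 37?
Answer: 0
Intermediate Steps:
O = 1/4 ≈ 0.25000
v(n, o) = 1/4 - n
Q(k, r) = -7 (Q(k, r) = -4 - 3 = -7)
g(l) = -961/8 (g(l) = -2*(-7 + (1/4 - 1*1))**2 = -2*(-7 + (1/4 - 1))**2 = -2*(-7 - 3/4)**2 = -2*(-31/4)**2 = -2*961/16 = -961/8)
((-u)*g(-4))*W(1, 4) = (-1*37*(-961/8))*0 = -37*(-961/8)*0 = (35557/8)*0 = 0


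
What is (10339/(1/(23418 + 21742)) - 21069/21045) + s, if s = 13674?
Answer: 3275464234687/7015 ≈ 4.6692e+8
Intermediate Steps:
(10339/(1/(23418 + 21742)) - 21069/21045) + s = (10339/(1/(23418 + 21742)) - 21069/21045) + 13674 = (10339/(1/45160) - 21069*1/21045) + 13674 = (10339/(1/45160) - 7023/7015) + 13674 = (10339*45160 - 7023/7015) + 13674 = (466909240 - 7023/7015) + 13674 = 3275368311577/7015 + 13674 = 3275464234687/7015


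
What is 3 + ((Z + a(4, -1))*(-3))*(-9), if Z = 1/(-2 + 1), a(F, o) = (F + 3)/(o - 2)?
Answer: -87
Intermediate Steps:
a(F, o) = (3 + F)/(-2 + o)
Z = -1 (Z = 1/(-1) = -1)
3 + ((Z + a(4, -1))*(-3))*(-9) = 3 + ((-1 + (3 + 4)/(-2 - 1))*(-3))*(-9) = 3 + ((-1 + 7/(-3))*(-3))*(-9) = 3 + ((-1 - ⅓*7)*(-3))*(-9) = 3 + ((-1 - 7/3)*(-3))*(-9) = 3 - 10/3*(-3)*(-9) = 3 + 10*(-9) = 3 - 90 = -87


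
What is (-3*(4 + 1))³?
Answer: -3375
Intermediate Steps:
(-3*(4 + 1))³ = (-3*5)³ = (-15)³ = -3375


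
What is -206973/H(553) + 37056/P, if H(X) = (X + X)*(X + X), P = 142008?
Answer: 664017143/7237887412 ≈ 0.091742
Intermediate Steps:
H(X) = 4*X**2 (H(X) = (2*X)*(2*X) = 4*X**2)
-206973/H(553) + 37056/P = -206973/(4*553**2) + 37056/142008 = -206973/(4*305809) + 37056*(1/142008) = -206973/1223236 + 1544/5917 = 664017143/7237887412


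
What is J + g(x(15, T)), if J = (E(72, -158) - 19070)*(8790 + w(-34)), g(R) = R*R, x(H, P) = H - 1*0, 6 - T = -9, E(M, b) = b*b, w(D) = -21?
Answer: 51684711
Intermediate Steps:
E(M, b) = b**2
T = 15 (T = 6 - 1*(-9) = 6 + 9 = 15)
x(H, P) = H (x(H, P) = H + 0 = H)
g(R) = R**2
J = 51684486 (J = ((-158)**2 - 19070)*(8790 - 21) = (24964 - 19070)*8769 = 5894*8769 = 51684486)
J + g(x(15, T)) = 51684486 + 15**2 = 51684486 + 225 = 51684711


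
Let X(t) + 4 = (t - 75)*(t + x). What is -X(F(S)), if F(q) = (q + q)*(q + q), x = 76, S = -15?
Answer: -805196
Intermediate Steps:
F(q) = 4*q² (F(q) = (2*q)*(2*q) = 4*q²)
X(t) = -4 + (-75 + t)*(76 + t) (X(t) = -4 + (t - 75)*(t + 76) = -4 + (-75 + t)*(76 + t))
-X(F(S)) = -(-5704 + 4*(-15)² + (4*(-15)²)²) = -(-5704 + 4*225 + (4*225)²) = -(-5704 + 900 + 900²) = -(-5704 + 900 + 810000) = -1*805196 = -805196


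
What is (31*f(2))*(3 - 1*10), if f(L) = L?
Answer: -434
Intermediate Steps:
(31*f(2))*(3 - 1*10) = (31*2)*(3 - 1*10) = 62*(3 - 10) = 62*(-7) = -434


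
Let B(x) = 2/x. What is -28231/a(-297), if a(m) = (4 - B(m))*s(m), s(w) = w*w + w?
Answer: -109/1360 ≈ -0.080147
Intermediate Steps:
s(w) = w + w² (s(w) = w² + w = w + w²)
a(m) = m*(1 + m)*(4 - 2/m) (a(m) = (4 - 2/m)*(m*(1 + m)) = m*(1 + m)*(4 - 2/m))
-28231/a(-297) = -28231*1/(2*(1 - 297)*(-1 + 2*(-297))) = -28231*(-1/(592*(-1 - 594))) = -28231/(2*(-296)*(-595)) = -28231/352240 = -28231*1/352240 = -109/1360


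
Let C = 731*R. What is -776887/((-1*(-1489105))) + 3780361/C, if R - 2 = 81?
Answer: 5582218401954/90348467665 ≈ 61.785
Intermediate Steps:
R = 83 (R = 2 + 81 = 83)
C = 60673 (C = 731*83 = 60673)
-776887/((-1*(-1489105))) + 3780361/C = -776887/((-1*(-1489105))) + 3780361/60673 = -776887/1489105 + 3780361*(1/60673) = -776887*1/1489105 + 3780361/60673 = -776887/1489105 + 3780361/60673 = 5582218401954/90348467665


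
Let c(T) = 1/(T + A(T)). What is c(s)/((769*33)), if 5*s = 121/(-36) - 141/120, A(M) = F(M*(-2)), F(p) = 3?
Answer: 600/31865053 ≈ 1.8829e-5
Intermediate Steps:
A(M) = 3
s = -1633/1800 (s = (121/(-36) - 141/120)/5 = (121*(-1/36) - 141*1/120)/5 = (-121/36 - 47/40)/5 = (⅕)*(-1633/360) = -1633/1800 ≈ -0.90722)
c(T) = 1/(3 + T) (c(T) = 1/(T + 3) = 1/(3 + T))
c(s)/((769*33)) = 1/((3 - 1633/1800)*((769*33))) = 1/((3767/1800)*25377) = (1800/3767)*(1/25377) = 600/31865053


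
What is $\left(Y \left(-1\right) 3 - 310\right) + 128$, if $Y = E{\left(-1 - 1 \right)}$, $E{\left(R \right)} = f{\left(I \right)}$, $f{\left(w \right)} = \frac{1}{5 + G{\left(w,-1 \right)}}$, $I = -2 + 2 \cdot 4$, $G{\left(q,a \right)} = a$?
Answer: $- \frac{731}{4} \approx -182.75$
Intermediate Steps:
$I = 6$ ($I = -2 + 8 = 6$)
$f{\left(w \right)} = \frac{1}{4}$ ($f{\left(w \right)} = \frac{1}{5 - 1} = \frac{1}{4}$)
$E{\left(R \right)} = \frac{1}{4}$
$Y = \frac{1}{4} \approx 0.25$
$\left(Y \left(-1\right) 3 - 310\right) + 128 = \left(\frac{1}{4} \left(-1\right) 3 - 310\right) + 128 = \left(\left(- \frac{1}{4}\right) 3 - 310\right) + 128 = \left(- \frac{3}{4} - 310\right) + 128 = - \frac{1243}{4} + 128 = - \frac{731}{4}$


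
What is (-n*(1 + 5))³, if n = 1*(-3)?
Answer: 5832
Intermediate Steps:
n = -3
(-n*(1 + 5))³ = (-(-3)*(1 + 5))³ = (-(-3)*6)³ = (-1*(-18))³ = 18³ = 5832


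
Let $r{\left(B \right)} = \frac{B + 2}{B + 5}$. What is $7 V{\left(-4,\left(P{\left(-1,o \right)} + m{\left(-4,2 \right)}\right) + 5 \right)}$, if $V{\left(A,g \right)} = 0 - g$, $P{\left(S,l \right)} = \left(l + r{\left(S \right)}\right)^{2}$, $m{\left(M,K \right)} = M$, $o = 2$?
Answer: $- \frac{679}{16} \approx -42.438$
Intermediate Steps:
$r{\left(B \right)} = \frac{2 + B}{5 + B}$
$P{\left(S,l \right)} = \left(l + \frac{2 + S}{5 + S}\right)^{2}$
$V{\left(A,g \right)} = - g$
$7 V{\left(-4,\left(P{\left(-1,o \right)} + m{\left(-4,2 \right)}\right) + 5 \right)} = 7 \left(- (\left(\frac{\left(2 - 1 + 2 \left(5 - 1\right)\right)^{2}}{\left(5 - 1\right)^{2}} - 4\right) + 5)\right) = 7 \left(- (\left(\frac{\left(2 - 1 + 2 \cdot 4\right)^{2}}{16} - 4\right) + 5)\right) = 7 \left(- (\left(\frac{\left(2 - 1 + 8\right)^{2}}{16} - 4\right) + 5)\right) = 7 \left(- (\left(\frac{9^{2}}{16} - 4\right) + 5)\right) = 7 \left(- (\left(\frac{1}{16} \cdot 81 - 4\right) + 5)\right) = 7 \left(- (\left(\frac{81}{16} - 4\right) + 5)\right) = 7 \left(- (\frac{17}{16} + 5)\right) = 7 \left(\left(-1\right) \frac{97}{16}\right) = 7 \left(- \frac{97}{16}\right) = - \frac{679}{16}$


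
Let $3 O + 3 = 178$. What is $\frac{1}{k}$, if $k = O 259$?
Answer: $\frac{3}{45325} \approx 6.6189 \cdot 10^{-5}$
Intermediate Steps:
$O = \frac{175}{3}$ ($O = -1 + \frac{1}{3} \cdot 178 = -1 + \frac{178}{3} = \frac{175}{3} \approx 58.333$)
$k = \frac{45325}{3}$ ($k = \frac{175}{3} \cdot 259 = \frac{45325}{3} \approx 15108.0$)
$\frac{1}{k} = \frac{1}{\frac{45325}{3}} = \frac{3}{45325}$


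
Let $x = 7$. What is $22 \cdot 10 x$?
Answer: $1540$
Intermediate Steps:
$22 \cdot 10 x = 22 \cdot 10 \cdot 7 = 220 \cdot 7 = 1540$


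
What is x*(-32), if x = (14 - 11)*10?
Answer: -960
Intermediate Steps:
x = 30 (x = 3*10 = 30)
x*(-32) = 30*(-32) = -960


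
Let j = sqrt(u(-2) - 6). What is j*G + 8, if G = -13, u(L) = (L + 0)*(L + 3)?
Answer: 8 - 26*I*sqrt(2) ≈ 8.0 - 36.77*I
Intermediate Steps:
u(L) = L*(3 + L)
j = 2*I*sqrt(2) (j = sqrt(-2*(3 - 2) - 6) = sqrt(-2*1 - 6) = sqrt(-2 - 6) = sqrt(-8) = 2*I*sqrt(2) ≈ 2.8284*I)
j*G + 8 = (2*I*sqrt(2))*(-13) + 8 = -26*I*sqrt(2) + 8 = 8 - 26*I*sqrt(2)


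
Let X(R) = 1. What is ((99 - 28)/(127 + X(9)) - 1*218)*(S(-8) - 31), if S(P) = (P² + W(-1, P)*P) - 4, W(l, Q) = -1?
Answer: -1029821/128 ≈ -8045.5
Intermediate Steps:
S(P) = -4 + P² - P (S(P) = (P² - P) - 4 = -4 + P² - P)
((99 - 28)/(127 + X(9)) - 1*218)*(S(-8) - 31) = ((99 - 28)/(127 + 1) - 1*218)*((-4 + (-8)² - 1*(-8)) - 31) = (71/128 - 218)*((-4 + 64 + 8) - 31) = (71*(1/128) - 218)*(68 - 31) = (71/128 - 218)*37 = -27833/128*37 = -1029821/128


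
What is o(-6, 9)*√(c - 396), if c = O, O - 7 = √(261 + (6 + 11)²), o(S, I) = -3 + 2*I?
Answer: 15*√(-389 + 5*√22) ≈ 286.79*I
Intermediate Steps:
O = 7 + 5*√22 (O = 7 + √(261 + (6 + 11)²) = 7 + √(261 + 17²) = 7 + √(261 + 289) = 7 + √550 = 7 + 5*√22 ≈ 30.452)
c = 7 + 5*√22 ≈ 30.452
o(-6, 9)*√(c - 396) = (-3 + 2*9)*√((7 + 5*√22) - 396) = (-3 + 18)*√(-389 + 5*√22) = 15*√(-389 + 5*√22)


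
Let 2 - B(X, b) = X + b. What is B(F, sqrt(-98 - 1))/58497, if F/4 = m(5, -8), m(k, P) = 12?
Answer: -46/58497 - I*sqrt(11)/19499 ≈ -0.00078637 - 0.00017009*I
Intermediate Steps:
F = 48 (F = 4*12 = 48)
B(X, b) = 2 - X - b (B(X, b) = 2 - (X + b) = 2 + (-X - b) = 2 - X - b)
B(F, sqrt(-98 - 1))/58497 = (2 - 1*48 - sqrt(-98 - 1))/58497 = (2 - 48 - sqrt(-99))*(1/58497) = (2 - 48 - 3*I*sqrt(11))*(1/58497) = (-46 - 3*I*sqrt(11))*(1/58497) = -46/58497 - I*sqrt(11)/19499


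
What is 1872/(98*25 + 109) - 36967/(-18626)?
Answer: 43155475/15887978 ≈ 2.7162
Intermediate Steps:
1872/(98*25 + 109) - 36967/(-18626) = 1872/(2450 + 109) - 36967*(-1/18626) = 1872/2559 + 36967/18626 = 1872*(1/2559) + 36967/18626 = 624/853 + 36967/18626 = 43155475/15887978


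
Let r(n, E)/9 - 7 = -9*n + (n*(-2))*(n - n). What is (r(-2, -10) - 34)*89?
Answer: 16999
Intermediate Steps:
r(n, E) = 63 - 81*n (r(n, E) = 63 + 9*(-9*n + (n*(-2))*(n - n)) = 63 + 9*(-9*n - 2*n*0) = 63 + 9*(-9*n + 0) = 63 + 9*(-9*n) = 63 - 81*n)
(r(-2, -10) - 34)*89 = ((63 - 81*(-2)) - 34)*89 = ((63 + 162) - 34)*89 = (225 - 34)*89 = 191*89 = 16999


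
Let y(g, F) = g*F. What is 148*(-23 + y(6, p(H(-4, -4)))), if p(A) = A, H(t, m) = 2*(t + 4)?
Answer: -3404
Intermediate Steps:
H(t, m) = 8 + 2*t (H(t, m) = 2*(4 + t) = 8 + 2*t)
y(g, F) = F*g
148*(-23 + y(6, p(H(-4, -4)))) = 148*(-23 + (8 + 2*(-4))*6) = 148*(-23 + (8 - 8)*6) = 148*(-23 + 0*6) = 148*(-23 + 0) = 148*(-23) = -3404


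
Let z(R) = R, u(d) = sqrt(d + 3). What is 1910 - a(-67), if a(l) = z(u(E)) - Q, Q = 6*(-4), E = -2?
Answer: 1885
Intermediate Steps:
u(d) = sqrt(3 + d)
Q = -24
a(l) = 25 (a(l) = sqrt(3 - 2) - 1*(-24) = sqrt(1) + 24 = 1 + 24 = 25)
1910 - a(-67) = 1910 - 1*25 = 1910 - 25 = 1885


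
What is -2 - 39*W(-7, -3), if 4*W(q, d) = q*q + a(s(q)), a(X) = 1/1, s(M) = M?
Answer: -979/2 ≈ -489.50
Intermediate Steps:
a(X) = 1
W(q, d) = ¼ + q²/4 (W(q, d) = (q*q + 1)/4 = (q² + 1)/4 = (1 + q²)/4 = ¼ + q²/4)
-2 - 39*W(-7, -3) = -2 - 39*(¼ + (¼)*(-7)²) = -2 - 39*(¼ + (¼)*49) = -2 - 39*(¼ + 49/4) = -2 - 39*25/2 = -2 - 975/2 = -979/2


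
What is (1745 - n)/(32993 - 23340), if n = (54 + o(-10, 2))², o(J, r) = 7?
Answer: -1976/9653 ≈ -0.20470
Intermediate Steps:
n = 3721 (n = (54 + 7)² = 61² = 3721)
(1745 - n)/(32993 - 23340) = (1745 - 1*3721)/(32993 - 23340) = (1745 - 3721)/9653 = -1976*1/9653 = -1976/9653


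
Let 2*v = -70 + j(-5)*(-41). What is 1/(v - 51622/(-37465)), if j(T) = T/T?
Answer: -74930/4055371 ≈ -0.018477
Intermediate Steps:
j(T) = 1
v = -111/2 (v = (-70 + 1*(-41))/2 = (-70 - 41)/2 = (1/2)*(-111) = -111/2 ≈ -55.500)
1/(v - 51622/(-37465)) = 1/(-111/2 - 51622/(-37465)) = 1/(-111/2 - 51622*(-1/37465)) = 1/(-111/2 + 51622/37465) = 1/(-4055371/74930) = -74930/4055371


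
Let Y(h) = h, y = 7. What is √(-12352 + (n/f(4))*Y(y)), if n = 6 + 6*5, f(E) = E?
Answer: I*√12289 ≈ 110.86*I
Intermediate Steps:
n = 36 (n = 6 + 30 = 36)
√(-12352 + (n/f(4))*Y(y)) = √(-12352 + (36/4)*7) = √(-12352 + ((¼)*36)*7) = √(-12352 + 9*7) = √(-12352 + 63) = √(-12289) = I*√12289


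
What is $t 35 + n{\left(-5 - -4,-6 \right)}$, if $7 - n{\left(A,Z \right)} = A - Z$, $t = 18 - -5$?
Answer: $807$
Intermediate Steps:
$t = 23$ ($t = 18 + 5 = 23$)
$n{\left(A,Z \right)} = 7 + Z - A$ ($n{\left(A,Z \right)} = 7 - \left(A - Z\right) = 7 + Z - A$)
$t 35 + n{\left(-5 - -4,-6 \right)} = 23 \cdot 35 - \left(-6 + 4\right) = 805 - -2 = 805 + \left(7 - 6 + 1\right) = 805 + 2 = 807$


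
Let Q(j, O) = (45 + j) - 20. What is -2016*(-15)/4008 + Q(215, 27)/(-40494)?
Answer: 8497060/1127083 ≈ 7.5390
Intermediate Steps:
Q(j, O) = 25 + j
-2016*(-15)/4008 + Q(215, 27)/(-40494) = -2016*(-15)/4008 + (25 + 215)/(-40494) = 30240*(1/4008) + 240*(-1/40494) = 1260/167 - 40/6749 = 8497060/1127083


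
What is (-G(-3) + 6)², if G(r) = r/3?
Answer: 49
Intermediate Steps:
G(r) = r/3 (G(r) = r*(⅓) = r/3)
(-G(-3) + 6)² = (-(-3)/3 + 6)² = (-1*(-1) + 6)² = (1 + 6)² = 7² = 49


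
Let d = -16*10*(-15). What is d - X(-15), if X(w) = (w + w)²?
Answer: 1500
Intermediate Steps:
X(w) = 4*w² (X(w) = (2*w)² = 4*w²)
d = 2400 (d = -160*(-15) = 2400)
d - X(-15) = 2400 - 4*(-15)² = 2400 - 4*225 = 2400 - 1*900 = 2400 - 900 = 1500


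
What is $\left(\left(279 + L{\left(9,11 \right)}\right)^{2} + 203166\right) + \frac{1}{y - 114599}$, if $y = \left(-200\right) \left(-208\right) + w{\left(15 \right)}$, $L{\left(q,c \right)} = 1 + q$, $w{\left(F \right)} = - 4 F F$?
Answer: $\frac{21185882612}{73899} \approx 2.8669 \cdot 10^{5}$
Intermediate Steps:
$w{\left(F \right)} = - 4 F^{2}$
$y = 40700$ ($y = \left(-200\right) \left(-208\right) - 4 \cdot 15^{2} = 41600 - 900 = 40700$)
$\left(\left(279 + L{\left(9,11 \right)}\right)^{2} + 203166\right) + \frac{1}{y - 114599} = \left(\left(279 + \left(1 + 9\right)\right)^{2} + 203166\right) + \frac{1}{40700 - 114599} = \left(\left(279 + 10\right)^{2} + 203166\right) + \frac{1}{-73899} = \left(289^{2} + 203166\right) - \frac{1}{73899} = \left(83521 + 203166\right) - \frac{1}{73899} = 286687 - \frac{1}{73899} = \frac{21185882612}{73899}$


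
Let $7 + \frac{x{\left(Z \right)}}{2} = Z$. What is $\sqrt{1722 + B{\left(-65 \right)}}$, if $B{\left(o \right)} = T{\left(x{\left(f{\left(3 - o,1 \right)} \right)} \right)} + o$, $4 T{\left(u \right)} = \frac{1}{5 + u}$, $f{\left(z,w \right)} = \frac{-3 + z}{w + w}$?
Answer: $\frac{3 \sqrt{577374}}{56} \approx 40.706$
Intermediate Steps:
$f{\left(z,w \right)} = \frac{-3 + z}{2 w}$
$x{\left(Z \right)} = -14 + 2 Z$
$T{\left(u \right)} = \frac{1}{4 \left(5 + u\right)}$
$B{\left(o \right)} = o + \frac{1}{4 \left(-9 - o\right)}$ ($B{\left(o \right)} = \frac{1}{4 \left(5 + \left(-14 + 2 \frac{-3 - \left(-3 + o\right)}{2 \cdot 1}\right)\right)} + o = \frac{1}{4 \left(5 + \left(-14 + 2 \cdot \frac{1}{2} \cdot 1 \left(- o\right)\right)\right)} + o = \frac{1}{4 \left(5 + \left(-14 + 2 \left(- \frac{o}{2}\right)\right)\right)} + o = \frac{1}{4 \left(5 - \left(14 + o\right)\right)} + o = \frac{1}{4 \left(-9 - o\right)} + o = o + \frac{1}{4 \left(-9 - o\right)}$)
$\sqrt{1722 + B{\left(-65 \right)}} = \sqrt{1722 + \frac{- \frac{1}{4} - 65 \left(9 - 65\right)}{9 - 65}} = \sqrt{1722 + \frac{- \frac{1}{4} - -3640}{-56}} = \sqrt{1722 - \frac{- \frac{1}{4} + 3640}{56}} = \sqrt{1722 - \frac{14559}{224}} = \sqrt{\frac{371169}{224}} = \frac{3 \sqrt{577374}}{56}$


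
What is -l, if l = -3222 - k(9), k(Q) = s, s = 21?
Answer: 3243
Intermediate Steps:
k(Q) = 21
l = -3243 (l = -3222 - 1*21 = -3222 - 21 = -3243)
-l = -1*(-3243) = 3243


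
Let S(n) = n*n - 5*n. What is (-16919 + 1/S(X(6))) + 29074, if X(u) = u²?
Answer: 13564981/1116 ≈ 12155.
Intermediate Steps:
S(n) = n² - 5*n
(-16919 + 1/S(X(6))) + 29074 = (-16919 + 1/(6²*(-5 + 6²))) + 29074 = (-16919 + 1/(36*(-5 + 36))) + 29074 = (-16919 + 1/(36*31)) + 29074 = (-16919 + 1/1116) + 29074 = -18881603/1116 + 29074 = 13564981/1116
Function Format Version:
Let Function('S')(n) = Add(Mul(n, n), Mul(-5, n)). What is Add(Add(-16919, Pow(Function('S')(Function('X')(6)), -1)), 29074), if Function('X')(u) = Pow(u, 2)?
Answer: Rational(13564981, 1116) ≈ 12155.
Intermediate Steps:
Function('S')(n) = Add(Pow(n, 2), Mul(-5, n))
Add(Add(-16919, Pow(Function('S')(Function('X')(6)), -1)), 29074) = Add(Add(-16919, Pow(Mul(Pow(6, 2), Add(-5, Pow(6, 2))), -1)), 29074) = Add(Add(-16919, Pow(Mul(36, Add(-5, 36)), -1)), 29074) = Add(Add(-16919, Pow(Mul(36, 31), -1)), 29074) = Add(Add(-16919, Pow(1116, -1)), 29074) = Add(Add(-16919, Rational(1, 1116)), 29074) = Add(Rational(-18881603, 1116), 29074) = Rational(13564981, 1116)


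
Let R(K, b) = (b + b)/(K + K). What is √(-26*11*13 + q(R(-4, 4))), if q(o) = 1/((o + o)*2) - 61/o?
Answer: I*√14629/2 ≈ 60.475*I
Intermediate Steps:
R(K, b) = b/K (R(K, b) = (2*b)/((2*K)) = (2*b)*(1/(2*K)) = b/K)
q(o) = -243/(4*o) (q(o) = (½)/(2*o) - 61/o = (1/(2*o))*(½) - 61/o = 1/(4*o) - 61/o = -243/(4*o))
√(-26*11*13 + q(R(-4, 4))) = √(-26*11*13 - 243/(4*(4/(-4)))) = √(-286*13 - 243/(4*(4*(-¼)))) = √(-3718 - 243/4/(-1)) = √(-3718 - 243/4*(-1)) = √(-3718 + 243/4) = √(-14629/4) = I*√14629/2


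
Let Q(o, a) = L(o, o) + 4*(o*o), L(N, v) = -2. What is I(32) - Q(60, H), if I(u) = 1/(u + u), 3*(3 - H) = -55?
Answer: -921471/64 ≈ -14398.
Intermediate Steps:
H = 64/3 (H = 3 - ⅓*(-55) = 3 + 55/3 = 64/3 ≈ 21.333)
I(u) = 1/(2*u)
Q(o, a) = -2 + 4*o² (Q(o, a) = -2 + 4*(o*o) = -2 + 4*o²)
I(32) - Q(60, H) = (½)/32 - (-2 + 4*60²) = (½)*(1/32) - (-2 + 4*3600) = 1/64 - (-2 + 14400) = 1/64 - 1*14398 = 1/64 - 14398 = -921471/64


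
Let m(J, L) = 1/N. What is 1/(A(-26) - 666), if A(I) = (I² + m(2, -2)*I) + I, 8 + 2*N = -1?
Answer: -9/92 ≈ -0.097826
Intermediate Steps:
N = -9/2 (N = -4 + (½)*(-1) = -4 - ½ = -9/2 ≈ -4.5000)
m(J, L) = -2/9 (m(J, L) = 1/(-9/2) = -2/9)
A(I) = I² + 7*I/9 (A(I) = (I² - 2*I/9) + I = I² + 7*I/9)
1/(A(-26) - 666) = 1/((⅑)*(-26)*(7 + 9*(-26)) - 666) = 1/((⅑)*(-26)*(7 - 234) - 666) = 1/((⅑)*(-26)*(-227) - 666) = 1/(5902/9 - 666) = 1/(-92/9) = -9/92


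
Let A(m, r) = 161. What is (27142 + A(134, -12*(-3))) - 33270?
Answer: -5967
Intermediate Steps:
(27142 + A(134, -12*(-3))) - 33270 = (27142 + 161) - 33270 = 27303 - 33270 = -5967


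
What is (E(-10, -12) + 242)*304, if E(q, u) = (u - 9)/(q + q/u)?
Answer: 4084544/55 ≈ 74264.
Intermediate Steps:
E(q, u) = (-9 + u)/(q + q/u)
(E(-10, -12) + 242)*304 = (-12*(-9 - 12)/(-10*(1 - 12)) + 242)*304 = (-12*(-⅒)*(-21)/(-11) + 242)*304 = (-12*(-⅒)*(-1/11)*(-21) + 242)*304 = (126/55 + 242)*304 = (13436/55)*304 = 4084544/55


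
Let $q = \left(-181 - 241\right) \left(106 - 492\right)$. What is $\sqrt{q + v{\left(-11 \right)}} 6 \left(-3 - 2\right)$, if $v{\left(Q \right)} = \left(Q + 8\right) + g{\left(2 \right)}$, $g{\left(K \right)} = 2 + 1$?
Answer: $- 60 \sqrt{40723} \approx -12108.0$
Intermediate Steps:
$g{\left(K \right)} = 3$
$v{\left(Q \right)} = 11 + Q$ ($v{\left(Q \right)} = \left(Q + 8\right) + 3 = \left(8 + Q\right) + 3 = 11 + Q$)
$q = 162892$ ($q = \left(-422\right) \left(-386\right) = 162892$)
$\sqrt{q + v{\left(-11 \right)}} 6 \left(-3 - 2\right) = \sqrt{162892 + \left(11 - 11\right)} 6 \left(-3 - 2\right) = \sqrt{162892 + 0} \cdot 6 \left(-5\right) = \sqrt{162892} \left(-30\right) = 2 \sqrt{40723} \left(-30\right) = - 60 \sqrt{40723}$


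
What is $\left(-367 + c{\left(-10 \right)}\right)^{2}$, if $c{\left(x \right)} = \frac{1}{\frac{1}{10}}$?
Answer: $127449$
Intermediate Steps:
$c{\left(x \right)} = 10$ ($c{\left(x \right)} = \frac{1}{\frac{1}{10}} = 10$)
$\left(-367 + c{\left(-10 \right)}\right)^{2} = \left(-367 + 10\right)^{2} = \left(-357\right)^{2} = 127449$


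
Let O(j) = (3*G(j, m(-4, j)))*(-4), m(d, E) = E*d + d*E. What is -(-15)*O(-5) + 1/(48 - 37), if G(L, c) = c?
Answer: -79199/11 ≈ -7199.9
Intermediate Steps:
m(d, E) = 2*E*d (m(d, E) = E*d + E*d = 2*E*d)
O(j) = 96*j (O(j) = (3*(2*j*(-4)))*(-4) = (3*(-8*j))*(-4) = -24*j*(-4) = 96*j)
-(-15)*O(-5) + 1/(48 - 37) = -(-15)*96*(-5) + 1/(48 - 37) = -(-15)*(-480) + 1/11 = -15*480 + 1/11 = -7200 + 1/11 = -79199/11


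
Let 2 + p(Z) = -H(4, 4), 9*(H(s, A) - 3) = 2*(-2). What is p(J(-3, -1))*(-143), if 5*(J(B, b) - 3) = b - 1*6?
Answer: 5863/9 ≈ 651.44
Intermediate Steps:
H(s, A) = 23/9 (H(s, A) = 3 + (2*(-2))/9 = 3 + (⅑)*(-4) = 3 - 4/9 = 23/9)
J(B, b) = 9/5 + b/5 (J(B, b) = 3 + (b - 1*6)/5 = 3 + (b - 6)/5 = 3 + (-6 + b)/5 = 3 + (-6/5 + b/5) = 9/5 + b/5)
p(Z) = -41/9 (p(Z) = -2 - 1*23/9 = -2 - 23/9 = -41/9)
p(J(-3, -1))*(-143) = -41/9*(-143) = 5863/9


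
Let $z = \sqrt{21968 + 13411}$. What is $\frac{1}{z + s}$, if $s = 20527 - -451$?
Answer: $\frac{20978}{440041105} - \frac{3 \sqrt{3931}}{440041105} \approx 4.7245 \cdot 10^{-5}$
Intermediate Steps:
$s = 20978$ ($s = 20527 + 451 = 20978$)
$z = 3 \sqrt{3931}$ ($z = \sqrt{35379} = 3 \sqrt{3931} \approx 188.09$)
$\frac{1}{z + s} = \frac{1}{3 \sqrt{3931} + 20978} = \frac{1}{20978 + 3 \sqrt{3931}}$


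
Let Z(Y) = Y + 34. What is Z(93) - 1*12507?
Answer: -12380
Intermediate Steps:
Z(Y) = 34 + Y
Z(93) - 1*12507 = (34 + 93) - 1*12507 = 127 - 12507 = -12380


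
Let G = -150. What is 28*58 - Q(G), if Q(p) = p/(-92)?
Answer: 74629/46 ≈ 1622.4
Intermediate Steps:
Q(p) = -p/92 (Q(p) = p*(-1/92) = -p/92)
28*58 - Q(G) = 28*58 - (-1)*(-150)/92 = 1624 - 1*75/46 = 1624 - 75/46 = 74629/46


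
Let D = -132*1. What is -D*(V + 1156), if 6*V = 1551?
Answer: 186714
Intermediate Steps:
V = 517/2 (V = (⅙)*1551 = 517/2 ≈ 258.50)
D = -132
-D*(V + 1156) = -(-132)*(517/2 + 1156) = -(-132)*2829/2 = -1*(-186714) = 186714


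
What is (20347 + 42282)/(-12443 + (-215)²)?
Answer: 8947/4826 ≈ 1.8539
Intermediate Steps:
(20347 + 42282)/(-12443 + (-215)²) = 62629/(-12443 + 46225) = 62629/33782 = 62629*(1/33782) = 8947/4826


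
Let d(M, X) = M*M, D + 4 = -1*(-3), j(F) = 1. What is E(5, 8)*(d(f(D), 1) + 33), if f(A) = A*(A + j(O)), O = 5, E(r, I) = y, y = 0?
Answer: 0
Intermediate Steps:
E(r, I) = 0
D = -1 (D = -4 - 1*(-3) = -4 + 3 = -1)
f(A) = A*(1 + A) (f(A) = A*(A + 1) = A*(1 + A))
d(M, X) = M²
E(5, 8)*(d(f(D), 1) + 33) = 0*((-(1 - 1))² + 33) = 0*((-1*0)² + 33) = 0*(0² + 33) = 0*(0 + 33) = 0*33 = 0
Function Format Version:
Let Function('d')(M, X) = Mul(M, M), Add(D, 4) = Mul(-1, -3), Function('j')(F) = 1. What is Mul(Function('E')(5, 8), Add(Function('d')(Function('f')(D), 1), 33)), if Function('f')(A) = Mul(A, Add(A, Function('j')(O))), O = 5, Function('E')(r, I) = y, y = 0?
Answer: 0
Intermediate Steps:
Function('E')(r, I) = 0
D = -1 (D = Add(-4, Mul(-1, -3)) = Add(-4, 3) = -1)
Function('f')(A) = Mul(A, Add(1, A)) (Function('f')(A) = Mul(A, Add(A, 1)) = Mul(A, Add(1, A)))
Function('d')(M, X) = Pow(M, 2)
Mul(Function('E')(5, 8), Add(Function('d')(Function('f')(D), 1), 33)) = Mul(0, Add(Pow(Mul(-1, Add(1, -1)), 2), 33)) = Mul(0, Add(Pow(Mul(-1, 0), 2), 33)) = Mul(0, Add(Pow(0, 2), 33)) = Mul(0, Add(0, 33)) = Mul(0, 33) = 0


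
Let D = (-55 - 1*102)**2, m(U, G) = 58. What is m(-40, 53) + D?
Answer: 24707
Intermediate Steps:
D = 24649 (D = (-55 - 102)**2 = (-157)**2 = 24649)
m(-40, 53) + D = 58 + 24649 = 24707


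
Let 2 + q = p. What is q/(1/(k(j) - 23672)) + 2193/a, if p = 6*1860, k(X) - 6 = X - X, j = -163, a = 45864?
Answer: -4037029204933/15288 ≈ -2.6407e+8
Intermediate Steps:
k(X) = 6 (k(X) = 6 + (X - X) = 6 + 0 = 6)
p = 11160
q = 11158 (q = -2 + 11160 = 11158)
q/(1/(k(j) - 23672)) + 2193/a = 11158/(1/(6 - 23672)) + 2193/45864 = 11158/(1/(-23666)) + 2193*(1/45864) = 11158/(-1/23666) + 731/15288 = 11158*(-23666) + 731/15288 = -264065228 + 731/15288 = -4037029204933/15288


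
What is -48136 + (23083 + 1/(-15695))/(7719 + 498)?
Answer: -564321471196/11724165 ≈ -48133.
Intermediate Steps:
-48136 + (23083 + 1/(-15695))/(7719 + 498) = -48136 + (23083 - 1/15695)/8217 = -48136 + (362287684/15695)*(1/8217) = -48136 + 32935244/11724165 = -564321471196/11724165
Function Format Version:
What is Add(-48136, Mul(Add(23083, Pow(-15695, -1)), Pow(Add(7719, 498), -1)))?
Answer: Rational(-564321471196, 11724165) ≈ -48133.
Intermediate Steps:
Add(-48136, Mul(Add(23083, Pow(-15695, -1)), Pow(Add(7719, 498), -1))) = Add(-48136, Mul(Add(23083, Rational(-1, 15695)), Pow(8217, -1))) = Add(-48136, Mul(Rational(362287684, 15695), Rational(1, 8217))) = Add(-48136, Rational(32935244, 11724165)) = Rational(-564321471196, 11724165)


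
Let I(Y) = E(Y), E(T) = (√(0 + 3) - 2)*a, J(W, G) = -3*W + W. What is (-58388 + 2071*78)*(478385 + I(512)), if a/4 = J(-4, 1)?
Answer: 49338811150 + 3300800*√3 ≈ 4.9345e+10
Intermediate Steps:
J(W, G) = -2*W
a = 32 (a = 4*(-2*(-4)) = 4*8 = 32)
E(T) = -64 + 32*√3 (E(T) = (√(0 + 3) - 2)*32 = (√3 - 2)*32 = (-2 + √3)*32 = -64 + 32*√3)
I(Y) = -64 + 32*√3
(-58388 + 2071*78)*(478385 + I(512)) = (-58388 + 2071*78)*(478385 + (-64 + 32*√3)) = (-58388 + 161538)*(478321 + 32*√3) = 103150*(478321 + 32*√3) = 49338811150 + 3300800*√3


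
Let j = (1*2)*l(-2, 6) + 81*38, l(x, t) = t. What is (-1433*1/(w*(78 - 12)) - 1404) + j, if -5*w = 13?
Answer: 1453753/858 ≈ 1694.4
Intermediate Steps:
w = -13/5 (w = -⅕*13 = -13/5 ≈ -2.6000)
j = 3090 (j = (1*2)*6 + 81*38 = 2*6 + 3078 = 12 + 3078 = 3090)
(-1433*1/(w*(78 - 12)) - 1404) + j = (-1433*(-5/(13*(78 - 12))) - 1404) + 3090 = (-1433/(66*(-13/5)) - 1404) + 3090 = (-1433/(-858/5) - 1404) + 3090 = (-1433*(-5/858) - 1404) + 3090 = (7165/858 - 1404) + 3090 = -1197467/858 + 3090 = 1453753/858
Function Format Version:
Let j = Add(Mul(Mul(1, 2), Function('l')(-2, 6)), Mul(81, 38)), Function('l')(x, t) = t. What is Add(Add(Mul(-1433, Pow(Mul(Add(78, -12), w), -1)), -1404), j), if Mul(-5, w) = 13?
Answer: Rational(1453753, 858) ≈ 1694.4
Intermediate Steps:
w = Rational(-13, 5) (w = Mul(Rational(-1, 5), 13) = Rational(-13, 5) ≈ -2.6000)
j = 3090 (j = Add(Mul(Mul(1, 2), 6), Mul(81, 38)) = Add(Mul(2, 6), 3078) = Add(12, 3078) = 3090)
Add(Add(Mul(-1433, Pow(Mul(Add(78, -12), w), -1)), -1404), j) = Add(Add(Mul(-1433, Pow(Mul(Add(78, -12), Rational(-13, 5)), -1)), -1404), 3090) = Add(Add(Mul(-1433, Pow(Mul(66, Rational(-13, 5)), -1)), -1404), 3090) = Add(Add(Mul(-1433, Pow(Rational(-858, 5), -1)), -1404), 3090) = Add(Add(Mul(-1433, Rational(-5, 858)), -1404), 3090) = Add(Add(Rational(7165, 858), -1404), 3090) = Add(Rational(-1197467, 858), 3090) = Rational(1453753, 858)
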